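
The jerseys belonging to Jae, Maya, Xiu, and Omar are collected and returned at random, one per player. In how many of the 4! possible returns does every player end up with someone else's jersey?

Let Aᵢ be the assignments in which player i gets their old jersey. We want the size of the complement of A₁∪…∪A_4.
By inclusion–exclusion this is Σ_{j=0}^{4} (−1)^j C(4,j)·(4−j)!.
Computing: 24 − 24 + 12 − 4 + 1 = 9.

9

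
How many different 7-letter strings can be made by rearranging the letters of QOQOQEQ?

QOQOQEQ has 7 letters with O appearing twice and Q appearing 4 times.
Dividing 7! = 5040 by 4!·2! = 48 for the repeated letters gives 105.

105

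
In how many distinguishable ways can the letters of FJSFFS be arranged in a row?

FJSFFS has 6 letters with F appearing 3 times and S appearing twice.
Dividing 6! = 720 by 3!·2! = 12 for the repeated letters gives 60.

60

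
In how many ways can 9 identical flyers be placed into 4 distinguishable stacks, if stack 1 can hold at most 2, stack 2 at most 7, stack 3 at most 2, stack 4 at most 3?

32

Without the upper bounds there are C(12,3) = 220 ways to split 9 among 4 stacks.
Subtract solutions that violate a single cap (substitute x_i' = x_i − (cap_i+1)): x_1 ≥ 3 gives C(9,3) = 84; x_2 ≥ 8 gives C(4,3) = 4; x_3 ≥ 3 gives C(9,3) = 84; x_4 ≥ 4 gives C(8,3) = 56. Together 228.
Add back pairs where two caps are both exceeded: 0 + 20 + 10 + 0 + 0 + 10 = 40.
By inclusion–exclusion the count is 220 − 228 + 40 = 32.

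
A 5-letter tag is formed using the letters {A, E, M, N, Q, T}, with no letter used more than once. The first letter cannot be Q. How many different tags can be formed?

600

The first letter has 6−1 = 5 choices (anything except Q).
The remaining 4 letters are filled from the other 5 symbols without repetition: 5 × 4 × 3 × 2 = 120.
Total: 5 × 120 = 600.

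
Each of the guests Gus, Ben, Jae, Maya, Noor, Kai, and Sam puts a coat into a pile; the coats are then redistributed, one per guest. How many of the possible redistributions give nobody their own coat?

1854

This is the derangement count D_7: permutations of 7 items with no fixed point.
By inclusion–exclusion this is Σ_{j=0}^{7} (−1)^j C(7,j)·(7−j)!.
Computing: 5040 − 5040 + 2520 − 840 + 210 − 42 + 7 − 1 = 1854.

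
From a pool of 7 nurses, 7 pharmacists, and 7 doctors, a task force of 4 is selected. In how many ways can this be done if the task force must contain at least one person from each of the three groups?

3087

Unrestricted: C(21,4) = 5985 ways to pick any 4 of the 21.
Subtract selections that omit an entire group: no nurses → C(14,4) = 1001; no pharmacists → C(14,4) = 1001; no doctors → C(14,4) = 1001.
Add back selections omitting two groups (i.e. drawn from a single group): C(7,4) + C(7,4) + C(7,4) = 105.
By inclusion–exclusion: 5985 − 3003 + 105 = 3087.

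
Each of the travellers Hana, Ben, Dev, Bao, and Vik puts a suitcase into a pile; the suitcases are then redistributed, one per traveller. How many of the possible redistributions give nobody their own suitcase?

Let Aᵢ be the assignments in which traveller i gets their own suitcase. We want the size of the complement of A₁∪…∪A_5.
By inclusion–exclusion this is Σ_{j=0}^{5} (−1)^j C(5,j)·(5−j)!.
Computing: 120 − 120 + 60 − 20 + 5 − 1 = 44.

44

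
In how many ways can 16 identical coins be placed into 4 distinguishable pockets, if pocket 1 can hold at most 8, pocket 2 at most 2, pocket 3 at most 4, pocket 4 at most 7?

By stars and bars, unrestricted non-negative solutions to x_1+…+x_4 = 16 number C(16+3,3) = 969.
Subtract solutions that violate a single cap (substitute x_i' = x_i − (cap_i+1)): x_1 ≥ 9 gives C(10,3) = 120; x_2 ≥ 3 gives C(16,3) = 560; x_3 ≥ 5 gives C(14,3) = 364; x_4 ≥ 8 gives C(11,3) = 165. Together 1209.
Add back pairs where two caps are both exceeded: 35 + 10 + 0 + 165 + 56 + 20 = 286.
Subtract triples: 0 + 0 + 0 + 1 = 1.
By inclusion–exclusion the count is 969 − 1209 + 286 − 1 = 45.

45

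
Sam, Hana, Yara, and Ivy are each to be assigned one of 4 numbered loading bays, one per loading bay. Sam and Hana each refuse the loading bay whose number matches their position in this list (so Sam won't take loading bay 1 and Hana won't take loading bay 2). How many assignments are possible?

14

Let Aᵢ (for i ∈ {1, 2}) be the placements that put person i in their forbidden loading bay. Any j of these fix j positions, leaving (4−j)! ways to fill the rest, and there are C(2,j) ways to pick which j.
By inclusion–exclusion, the number of valid placements is Σ_{j=0}^{2} (−1)^j C(2,j)·(4−j)!.
Computing: 24 − 12 + 2 = 14.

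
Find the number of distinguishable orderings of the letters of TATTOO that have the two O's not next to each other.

40

There are 6!/(3!·2!) = 60 arrangements of TATTOO in total.
Arrangements with the O's together: treat OO as one letter, giving (5)!/(3!) = 20.
Subtracting, 60 − 20 = 40 arrangements keep the O's apart.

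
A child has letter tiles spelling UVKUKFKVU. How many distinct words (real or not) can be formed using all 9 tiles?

UVKUKFKVU has 9 letters with K appearing 3 times, U appearing 3 times, and V appearing twice.
So there are 9! / (3!·3!·2!) = 5040 distinguishable arrangements.

5040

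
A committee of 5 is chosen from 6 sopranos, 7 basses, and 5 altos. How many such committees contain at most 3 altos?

Split by how many altos are chosen (0 through 3).
Sum: C(5,0)·C(13,5) + C(5,1)·C(13,4) + C(5,2)·C(13,3) + C(5,3)·C(13,2) = 1287 + 3575 + 2860 + 780 = 8502.

8502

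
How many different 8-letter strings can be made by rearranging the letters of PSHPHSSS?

420

Letter multiplicities in PSHPHSSS: H×2, P×2, S×4.
Dividing 8! = 40320 by 4!·2!·2! = 96 for the repeated letters gives 420.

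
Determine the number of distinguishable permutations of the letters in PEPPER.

PEPPER has 6 letters with E appearing twice and P appearing 3 times.
So there are 6! / (3!·2!) = 60 distinguishable arrangements.

60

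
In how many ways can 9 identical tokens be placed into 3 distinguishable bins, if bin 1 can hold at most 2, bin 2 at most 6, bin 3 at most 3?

Without the upper bounds there are C(11,2) = 55 ways to split 9 among 3 bins.
Subtract solutions that violate a single cap (substitute x_i' = x_i − (cap_i+1)): x_1 ≥ 3 gives C(8,2) = 28; x_2 ≥ 7 gives C(4,2) = 6; x_3 ≥ 4 gives C(7,2) = 21. Together 55.
Add back pairs where two caps are both exceeded: 0 + 6 + 0 = 6.
By inclusion–exclusion the count is 55 − 55 + 6 = 6.

6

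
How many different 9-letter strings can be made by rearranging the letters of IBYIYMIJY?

10080

The 9 letters of IBYIYMIJY have repeats: I appearing 3 times and Y appearing 3 times.
So there are 9! / (3!·3!) = 10080 distinguishable arrangements.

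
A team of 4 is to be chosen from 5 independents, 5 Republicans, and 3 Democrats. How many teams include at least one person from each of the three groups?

375

Unrestricted: C(13,4) = 715 ways to pick any 4 of the 13.
Subtract selections that omit an entire group: no independents → C(8,4) = 70; no Republicans → C(8,4) = 70; no Democrats → C(10,4) = 210.
Add back selections omitting two groups (i.e. drawn from a single group): C(5,4) + C(5,4) + C(3,4) = 10.
By inclusion–exclusion: 715 − 350 + 10 = 375.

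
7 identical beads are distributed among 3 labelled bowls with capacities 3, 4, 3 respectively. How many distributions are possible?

Without the upper bounds there are C(9,2) = 36 ways to split 7 among 3 bowls.
Subtract solutions that violate a single cap (substitute x_i' = x_i − (cap_i+1)): x_1 ≥ 4 gives C(5,2) = 10; x_2 ≥ 5 gives C(4,2) = 6; x_3 ≥ 4 gives C(5,2) = 10. Together 26.
No two caps can be exceeded simultaneously, so the pair terms are all 0.
By inclusion–exclusion the count is 36 − 26 + 0 = 10.

10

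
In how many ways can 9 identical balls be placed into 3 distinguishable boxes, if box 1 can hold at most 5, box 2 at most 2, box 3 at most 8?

17

Ignoring the caps, the number of non-negative solutions to x_1+…+x_3 = 9 is C(11,2) = 55.
Subtract solutions that violate a single cap (substitute x_i' = x_i − (cap_i+1)): x_1 ≥ 6 gives C(5,2) = 10; x_2 ≥ 3 gives C(8,2) = 28; x_3 ≥ 9 gives C(2,2) = 1. Together 39.
Add back pairs where two caps are both exceeded: 1 + 0 + 0 = 1.
By inclusion–exclusion the count is 55 − 39 + 1 = 17.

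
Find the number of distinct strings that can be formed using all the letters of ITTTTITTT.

36

ITTTTITTT has 9 letters with I appearing twice and T appearing 7 times.
Dividing 9! = 362880 by 7!·2! = 10080 for the repeated letters gives 36.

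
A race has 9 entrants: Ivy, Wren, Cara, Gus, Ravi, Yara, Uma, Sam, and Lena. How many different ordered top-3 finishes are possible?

This is an ordered selection of 3 from 9: P(9,3).
That gives 9 × 8 × 7 = 504.

504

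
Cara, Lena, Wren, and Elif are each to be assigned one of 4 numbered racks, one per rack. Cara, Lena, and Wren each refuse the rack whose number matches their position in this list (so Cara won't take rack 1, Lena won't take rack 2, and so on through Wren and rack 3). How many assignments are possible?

Let Aᵢ (for i ∈ {1, 2, 3}) be the placements that put person i in their forbidden rack. Any j of these fix j positions, leaving (4−j)! ways to fill the rest, and there are C(3,j) ways to pick which j.
By inclusion–exclusion, the number of valid placements is Σ_{j=0}^{3} (−1)^j C(3,j)·(4−j)!.
Computing: 24 − 18 + 6 − 1 = 11.

11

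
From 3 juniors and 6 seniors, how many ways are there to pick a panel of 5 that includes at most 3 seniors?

75

Split by how many seniors are chosen (0 through 3).
Sum: C(6,0)·C(3,5) + C(6,1)·C(3,4) + C(6,2)·C(3,3) + C(6,3)·C(3,2) = 0 + 0 + 15 + 60 = 75.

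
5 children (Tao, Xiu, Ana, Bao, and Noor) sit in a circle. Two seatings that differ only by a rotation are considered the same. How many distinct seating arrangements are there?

Seat Tao anywhere (absorbing the rotational symmetry), then permute the other 4: (4)! = 24.

24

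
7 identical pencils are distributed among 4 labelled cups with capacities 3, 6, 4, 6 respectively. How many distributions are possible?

By stars and bars, unrestricted non-negative solutions to x_1+…+x_4 = 7 number C(7+3,3) = 120.
Subtract solutions that violate a single cap (substitute x_i' = x_i − (cap_i+1)): x_1 ≥ 4 gives C(6,3) = 20; x_2 ≥ 7 gives C(3,3) = 1; x_3 ≥ 5 gives C(5,3) = 10; x_4 ≥ 7 gives C(3,3) = 1. Together 32.
No two caps can be exceeded simultaneously, so the pair terms are all 0.
By inclusion–exclusion the count is 120 − 32 + 0 = 88.

88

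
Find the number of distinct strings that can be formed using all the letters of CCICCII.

35

The 7 letters of CCICCII have repeats: C appearing 4 times and I appearing 3 times.
Dividing 7! = 5040 by 4!·3! = 144 for the repeated letters gives 35.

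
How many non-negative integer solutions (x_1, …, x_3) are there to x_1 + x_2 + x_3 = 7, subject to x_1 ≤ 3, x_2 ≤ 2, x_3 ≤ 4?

Without the upper bounds there are C(9,2) = 36 ways to split 7 among 3 variables.
Subtract solutions that violate a single cap (substitute x_i' = x_i − (cap_i+1)): x_1 ≥ 4 gives C(5,2) = 10; x_2 ≥ 3 gives C(6,2) = 15; x_3 ≥ 5 gives C(4,2) = 6. Together 31.
Add back pairs where two caps are both exceeded: 1 + 0 + 0 = 1.
By inclusion–exclusion the count is 36 − 31 + 1 = 6.

6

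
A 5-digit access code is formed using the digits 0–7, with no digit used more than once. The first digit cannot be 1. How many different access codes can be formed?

The first digit has 8−1 = 7 choices (anything except 1).
The remaining 4 digits are filled from the other 7 symbols without repetition: 7 × 6 × 5 × 4 = 840.
Total: 7 × 840 = 5880.

5880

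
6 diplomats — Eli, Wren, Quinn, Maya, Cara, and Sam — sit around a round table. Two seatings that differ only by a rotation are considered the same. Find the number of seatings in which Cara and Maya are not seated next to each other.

All circular seatings of 6 people number (5)! = 120.
Seatings with Cara beside Maya: treat them as a block with 2 internal orders, giving 2 × (4)! = 48.
Subtracting, 120 − 48 = 72.

72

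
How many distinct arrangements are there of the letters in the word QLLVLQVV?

560

QLLVLQVV has 8 letters with L appearing 3 times, Q appearing twice, and V appearing 3 times.
The number of distinct arrangements is 8!/(3!·3!·2!) = 40320/72 = 560.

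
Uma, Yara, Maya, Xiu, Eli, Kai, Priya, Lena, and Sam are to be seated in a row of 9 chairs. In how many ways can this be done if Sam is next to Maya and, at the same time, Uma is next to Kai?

Treat {Sam,Maya} as one block (2 orders) and {Uma,Kai} as another (2 orders).
That leaves 7 units to arrange: 2 × 2 × 7! = 4 × 5040 = 20160.

20160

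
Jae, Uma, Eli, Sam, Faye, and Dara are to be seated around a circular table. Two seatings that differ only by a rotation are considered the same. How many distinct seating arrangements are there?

120

Around a circle, 6 distinct people have 6!/6 = (5)! = 120 rotationally distinct seatings.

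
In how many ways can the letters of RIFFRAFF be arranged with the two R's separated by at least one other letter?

Total arrangements of RIFFRAFF: 8!/(4!·2!) = 840.
If the two R's are adjacent, glue them into one block, leaving 7 items to arrange: (7)!/(4!) = 210 ways.
Hence 840 − 210 = 630.

630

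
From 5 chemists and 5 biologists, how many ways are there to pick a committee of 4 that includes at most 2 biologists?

155

Split by how many biologists are chosen (0 through 2).
Sum: C(5,0)·C(5,4) + C(5,1)·C(5,3) + C(5,2)·C(5,2) = 5 + 50 + 100 = 155.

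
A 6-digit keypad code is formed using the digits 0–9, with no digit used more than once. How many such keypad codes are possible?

151200

With no repetition, fill the 6 digits in order: 10 choices, then 9, down to 5.
That product is 10 × 9 × 8 × 7 × 6 × 5 = 151200.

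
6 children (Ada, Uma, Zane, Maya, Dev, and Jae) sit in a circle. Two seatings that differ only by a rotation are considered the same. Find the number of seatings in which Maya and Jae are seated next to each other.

Glue Maya and Jae into a block (2 internal orders). Seating 5 units around a circle gives (4)! arrangements.
So 2 × (4)! = 2 × 24 = 48.

48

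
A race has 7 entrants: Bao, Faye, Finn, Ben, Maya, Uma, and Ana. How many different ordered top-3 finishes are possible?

210

There are 7 choices for 1st place, 6 for 2nd, and 5 for 3rd.
That gives 7 × 6 × 5 = 210.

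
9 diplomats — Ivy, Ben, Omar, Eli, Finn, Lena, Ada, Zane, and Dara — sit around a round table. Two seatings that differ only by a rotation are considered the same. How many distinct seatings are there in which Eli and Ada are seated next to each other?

Glue Eli and Ada into a block (2 internal orders). Seating 8 units around a circle gives (7)! arrangements.
So 2 × (7)! = 2 × 5040 = 10080.

10080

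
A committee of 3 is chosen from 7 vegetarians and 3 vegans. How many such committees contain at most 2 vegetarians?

85

Split by how many vegetarians are chosen (0 through 2).
Sum: C(7,0)·C(3,3) + C(7,1)·C(3,2) + C(7,2)·C(3,1) = 1 + 21 + 63 = 85.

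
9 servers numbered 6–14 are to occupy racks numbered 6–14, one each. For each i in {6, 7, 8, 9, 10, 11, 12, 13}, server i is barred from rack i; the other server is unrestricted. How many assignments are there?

Let Aᵢ (for 6 ≤ i ≤ 13) be the placements that put server i in its forbidden rack. Any j of these fix j positions, leaving (9−j)! ways to fill the rest, and there are C(8,j) ways to pick which j.
By inclusion–exclusion, the number of valid placements is Σ_{j=0}^{8} (−1)^j C(8,j)·(9−j)!.
Computing: 362880 − 322560 + 141120 − 40320 + 8400 − 1344 + 168 − 16 + 1 = 148329.

148329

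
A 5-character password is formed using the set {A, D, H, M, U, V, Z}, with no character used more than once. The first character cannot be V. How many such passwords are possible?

The first character has 7−1 = 6 choices (anything except V).
The remaining 4 characters are filled from the other 6 symbols without repetition: 6 × 5 × 4 × 3 = 360.
Total: 6 × 360 = 2160.

2160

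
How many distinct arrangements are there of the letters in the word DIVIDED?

Letter multiplicities in DIVIDED: D×3, E×1, I×2, V×1.
So there are 7! / (3!·2!) = 420 distinguishable arrangements.

420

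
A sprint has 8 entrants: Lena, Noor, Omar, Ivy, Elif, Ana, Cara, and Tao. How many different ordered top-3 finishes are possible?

336

This is an ordered selection of 3 from 8: P(8,3).
That gives 8 × 7 × 6 = 336.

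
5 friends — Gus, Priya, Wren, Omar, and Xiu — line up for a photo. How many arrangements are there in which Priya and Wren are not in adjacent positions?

There are 5! = 120 arrangements in all. If Priya and Wren are adjacent, merging them into one block gives 2·(4)! = 48 arrangements.
Complementary counting: 120 − 48 = 72.

72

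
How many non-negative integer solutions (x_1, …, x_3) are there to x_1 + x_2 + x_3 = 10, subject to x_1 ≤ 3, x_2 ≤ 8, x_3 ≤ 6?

25

By stars and bars, unrestricted non-negative solutions to x_1+…+x_3 = 10 number C(10+2,2) = 66.
Subtract solutions that violate a single cap (substitute x_i' = x_i − (cap_i+1)): x_1 ≥ 4 gives C(8,2) = 28; x_2 ≥ 9 gives C(3,2) = 3; x_3 ≥ 7 gives C(5,2) = 10. Together 41.
No two caps can be exceeded simultaneously, so the pair terms are all 0.
By inclusion–exclusion the count is 66 − 41 + 0 = 25.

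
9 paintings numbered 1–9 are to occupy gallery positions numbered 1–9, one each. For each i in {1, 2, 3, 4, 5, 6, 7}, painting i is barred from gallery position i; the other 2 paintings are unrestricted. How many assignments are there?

Let Aᵢ (for 1 ≤ i ≤ 7) be the placements that put painting i in its forbidden gallery position. Any j of these fix j positions, leaving (9−j)! ways to fill the rest, and there are C(7,j) ways to pick which j.
By inclusion–exclusion, the number of valid placements is Σ_{j=0}^{7} (−1)^j C(7,j)·(9−j)!.
Computing: 362880 − 282240 + 105840 − 25200 + 4200 − 504 + 42 − 2 = 165016.

165016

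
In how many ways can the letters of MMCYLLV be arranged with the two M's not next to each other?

There are 7!/(2!·2!) = 1260 arrangements of MMCYLLV in total.
Arrangements with the M's together: treat MM as one letter, giving (6)!/(2!) = 360.
Hence 1260 − 360 = 900.

900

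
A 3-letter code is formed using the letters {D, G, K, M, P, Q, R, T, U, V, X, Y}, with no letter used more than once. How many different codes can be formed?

1320

Choose and order 3 of the 12 symbols: the first letter has 12 options, the next 11, then 10.
That product is 12 × 11 × 10 = 1320.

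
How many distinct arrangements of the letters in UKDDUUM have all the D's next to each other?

120

Treat the 2 copies of D as a single block. The multiset to arrange is then {DD, K, M, U, U, U}, 6 items in all.
That gives (6)!/(3!) = 120 arrangements.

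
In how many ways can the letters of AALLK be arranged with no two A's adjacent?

18

Total arrangements of AALLK: 5!/(2!·2!) = 30.
If the two A's are adjacent, glue them into one block, leaving 4 items to arrange: (4)!/(2!) = 12 ways.
Subtracting, 30 − 12 = 18 arrangements keep the A's apart.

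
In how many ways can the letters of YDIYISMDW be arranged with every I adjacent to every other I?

Treat the 2 copies of I as a single block. The multiset to arrange is then {II, D, D, M, S, W, Y, Y}, 8 items in all.
That gives (8)!/(2!·2!) = 10080 arrangements.

10080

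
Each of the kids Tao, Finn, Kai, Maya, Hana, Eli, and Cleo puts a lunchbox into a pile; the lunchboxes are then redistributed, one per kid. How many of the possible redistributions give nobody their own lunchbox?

1854

This is the derangement count D_7: permutations of 7 items with no fixed point.
By inclusion–exclusion this is Σ_{j=0}^{7} (−1)^j C(7,j)·(7−j)!.
Computing: 5040 − 5040 + 2520 − 840 + 210 − 42 + 7 − 1 = 1854.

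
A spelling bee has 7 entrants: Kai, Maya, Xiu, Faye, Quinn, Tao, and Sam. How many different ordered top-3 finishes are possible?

There are 7 choices for 1st place, 6 for 2nd, and 5 for 3rd.
That gives 7 × 6 × 5 = 210.

210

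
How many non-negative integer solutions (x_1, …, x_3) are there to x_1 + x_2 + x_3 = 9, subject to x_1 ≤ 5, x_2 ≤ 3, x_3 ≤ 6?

By stars and bars, unrestricted non-negative solutions to x_1+…+x_3 = 9 number C(9+2,2) = 55.
Subtract solutions that violate a single cap (substitute x_i' = x_i − (cap_i+1)): x_1 ≥ 6 gives C(5,2) = 10; x_2 ≥ 4 gives C(7,2) = 21; x_3 ≥ 7 gives C(4,2) = 6. Together 37.
No two caps can be exceeded simultaneously, so the pair terms are all 0.
By inclusion–exclusion the count is 55 − 37 + 0 = 18.

18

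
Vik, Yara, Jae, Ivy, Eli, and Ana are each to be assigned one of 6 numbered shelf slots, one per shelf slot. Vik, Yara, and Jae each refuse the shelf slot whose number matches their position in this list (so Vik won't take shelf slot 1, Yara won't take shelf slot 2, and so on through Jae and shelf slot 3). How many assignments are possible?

Let Aᵢ (for i ∈ {1, 2, 3}) be the placements that put person i in their forbidden shelf slot. Any j of these fix j positions, leaving (6−j)! ways to fill the rest, and there are C(3,j) ways to pick which j.
By inclusion–exclusion, the number of valid placements is Σ_{j=0}^{3} (−1)^j C(3,j)·(6−j)!.
Computing: 720 − 360 + 72 − 6 = 426.

426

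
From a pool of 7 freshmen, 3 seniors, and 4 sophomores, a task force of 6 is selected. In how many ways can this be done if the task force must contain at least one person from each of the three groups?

With no constraint there are C(14,6) = 3003 possible selections.
Subtract selections that omit an entire group: no freshmen → C(7,6) = 7; no seniors → C(11,6) = 462; no sophomores → C(10,6) = 210.
Add back selections omitting two groups (i.e. drawn from a single group): C(7,6) + C(3,6) + C(4,6) = 7.
By inclusion–exclusion: 3003 − 679 + 7 = 2331.

2331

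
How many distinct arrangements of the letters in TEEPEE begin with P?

With the first slot taken by P, it remains to arrange the other 5 letters (TEEEE).
Those 5 letters have E appearing 4 times, giving (5)!/(4!) = 5.

5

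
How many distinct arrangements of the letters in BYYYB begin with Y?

With the first slot taken by Y, it remains to arrange the other 4 letters (BYYB).
Those 4 letters have B appearing twice and Y appearing twice, giving (4)!/(2!·2!) = 6.

6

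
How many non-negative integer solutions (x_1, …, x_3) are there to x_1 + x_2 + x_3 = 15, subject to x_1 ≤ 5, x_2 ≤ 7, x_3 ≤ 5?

6

By stars and bars, unrestricted non-negative solutions to x_1+…+x_3 = 15 number C(15+2,2) = 136.
Subtract solutions that violate a single cap (substitute x_i' = x_i − (cap_i+1)): x_1 ≥ 6 gives C(11,2) = 55; x_2 ≥ 8 gives C(9,2) = 36; x_3 ≥ 6 gives C(11,2) = 55. Together 146.
Add back pairs where two caps are both exceeded: 3 + 10 + 3 = 16.
By inclusion–exclusion the count is 136 − 146 + 16 = 6.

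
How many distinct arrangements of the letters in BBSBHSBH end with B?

210

With the last slot taken by B, it remains to arrange the other 7 letters (BSBHSBH).
Those 7 letters have B appearing 3 times, H appearing twice, and S appearing twice, giving (7)!/(3!·2!·2!) = 210.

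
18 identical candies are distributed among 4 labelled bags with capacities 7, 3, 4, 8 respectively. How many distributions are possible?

34

Without the upper bounds there are C(21,3) = 1330 ways to split 18 among 4 bags.
Subtract solutions that violate a single cap (substitute x_i' = x_i − (cap_i+1)): x_1 ≥ 8 gives C(13,3) = 286; x_2 ≥ 4 gives C(17,3) = 680; x_3 ≥ 5 gives C(16,3) = 560; x_4 ≥ 9 gives C(12,3) = 220. Together 1746.
Add back pairs where two caps are both exceeded: 84 + 56 + 4 + 220 + 56 + 35 = 455.
Subtract triples: 4 + 0 + 0 + 1 = 5.
By inclusion–exclusion the count is 1330 − 1746 + 455 − 5 = 34.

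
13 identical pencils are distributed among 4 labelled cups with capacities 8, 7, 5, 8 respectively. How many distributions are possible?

314

Ignoring the caps, the number of non-negative solutions to x_1+…+x_4 = 13 is C(16,3) = 560.
Subtract solutions that violate a single cap (substitute x_i' = x_i − (cap_i+1)): x_1 ≥ 9 gives C(7,3) = 35; x_2 ≥ 8 gives C(8,3) = 56; x_3 ≥ 6 gives C(10,3) = 120; x_4 ≥ 9 gives C(7,3) = 35. Together 246.
No two caps can be exceeded simultaneously, so the pair terms are all 0.
By inclusion–exclusion the count is 560 − 246 + 0 = 314.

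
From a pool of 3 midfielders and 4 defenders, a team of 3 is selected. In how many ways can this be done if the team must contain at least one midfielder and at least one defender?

30

Unrestricted: C(7,3) = 35 ways to pick any 3 of the 7.
Subtract selections that omit an entire group: no midfielders → C(4,3) = 4; no defenders → C(3,3) = 1.
Both groups omitted at once is impossible, so 35 − 5 = 30.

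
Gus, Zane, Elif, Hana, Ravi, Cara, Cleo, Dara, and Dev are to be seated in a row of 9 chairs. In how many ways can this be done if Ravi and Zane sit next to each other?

80640

Treat {Ravi, Zane} as a single unit. There are 8 units to order, and the pair itself can be ordered 2 ways.
That gives 2 × 8! = 2 × 40320 = 80640.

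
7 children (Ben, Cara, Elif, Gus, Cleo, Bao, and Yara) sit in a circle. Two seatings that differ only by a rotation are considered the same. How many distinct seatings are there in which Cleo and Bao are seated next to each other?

240

Treat {Cleo, Bao} as one unit (2 internal orders) and seat the resulting 6 units around the table: (5)! circular arrangements.
So 2 × (5)! = 2 × 120 = 240.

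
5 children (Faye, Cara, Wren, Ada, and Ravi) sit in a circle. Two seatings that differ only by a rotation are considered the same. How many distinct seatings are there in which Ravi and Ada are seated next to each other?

Glue Ravi and Ada into a block (2 internal orders). Seating 4 units around a circle gives (3)! arrangements.
So 2 × (3)! = 2 × 6 = 12.

12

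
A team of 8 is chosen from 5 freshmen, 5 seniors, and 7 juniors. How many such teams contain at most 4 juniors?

Split by how many juniors are chosen (0 through 4).
Sum: C(7,0)·C(10,8) + C(7,1)·C(10,7) + C(7,2)·C(10,6) + C(7,3)·C(10,5) + C(7,4)·C(10,4) = 45 + 840 + 4410 + 8820 + 7350 = 21465.

21465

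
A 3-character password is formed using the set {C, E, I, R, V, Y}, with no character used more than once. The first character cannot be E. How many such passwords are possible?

100

The first character has 6−1 = 5 choices (anything except E).
The remaining 2 characters are filled from the other 5 symbols without repetition: 5 × 4 = 20.
Total: 5 × 20 = 100.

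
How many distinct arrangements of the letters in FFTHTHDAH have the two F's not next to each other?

11760

Total arrangements of FFTHTHDAH: 9!/(3!·2!·2!) = 15120.
Arrangements with the F's together: treat FF as one letter, giving (8)!/(3!·2!) = 3360.
Subtracting, 15120 − 3360 = 11760 arrangements keep the F's apart.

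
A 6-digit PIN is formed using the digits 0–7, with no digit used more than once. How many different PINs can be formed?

20160

Choose and order 6 of the 8 symbols: the first digit has 8 options, the next 7, and so on down to 3.
That product is 8 × 7 × 6 × 5 × 4 × 3 = 20160.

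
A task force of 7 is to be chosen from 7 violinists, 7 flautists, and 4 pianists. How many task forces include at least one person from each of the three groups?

Total 7-person selections from all 18: C(18,7) = 31824.
Subtract selections that omit an entire group: no violinists → C(11,7) = 330; no flautists → C(11,7) = 330; no pianists → C(14,7) = 3432.
Add back selections omitting two groups (i.e. drawn from a single group): C(7,7) + C(7,7) + C(4,7) = 2.
By inclusion–exclusion: 31824 − 4092 + 2 = 27734.

27734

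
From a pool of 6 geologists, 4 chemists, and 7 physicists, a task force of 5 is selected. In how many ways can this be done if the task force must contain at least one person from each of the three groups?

4214

Unrestricted: C(17,5) = 6188 ways to pick any 5 of the 17.
Selections missing a whole group: no geologists → C(11,5) = 462; no chemists → C(13,5) = 1287; no physicists → C(10,5) = 252.
Add back selections omitting two groups (i.e. drawn from a single group): C(6,5) + C(4,5) + C(7,5) = 27.
By inclusion–exclusion: 6188 − 2001 + 27 = 4214.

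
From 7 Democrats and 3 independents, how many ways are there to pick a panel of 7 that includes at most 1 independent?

Split by how many independents are chosen (0 through 1).
Sum: C(3,0)·C(7,7) + C(3,1)·C(7,6) = 1 + 21 = 22.

22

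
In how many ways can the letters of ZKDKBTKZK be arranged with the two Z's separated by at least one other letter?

5880

Total arrangements of ZKDKBTKZK: 9!/(4!·2!) = 7560.
If the two Z's are adjacent, glue them into one block, leaving 8 items to arrange: (8)!/(4!) = 1680 ways.
Subtracting, 7560 − 1680 = 5880 arrangements keep the Z's apart.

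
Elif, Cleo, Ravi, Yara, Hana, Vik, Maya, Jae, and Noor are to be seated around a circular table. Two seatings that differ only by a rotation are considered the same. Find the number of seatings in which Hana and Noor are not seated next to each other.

30240

Without the restriction there are (8)! = 40320 seatings.
Seatings with Hana beside Noor: treat them as a block with 2 internal orders, giving 2 × (7)! = 10080.
Subtracting, 40320 − 10080 = 30240.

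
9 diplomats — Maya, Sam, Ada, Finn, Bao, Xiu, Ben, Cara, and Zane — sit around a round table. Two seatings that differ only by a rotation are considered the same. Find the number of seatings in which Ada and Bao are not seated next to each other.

30240

Without the restriction there are (8)! = 40320 seatings.
Those with Ada next to Bao: fuse the pair into one unit and seat 8 units around a circle — 2·(7)! = 10080.
Subtracting, 40320 − 10080 = 30240.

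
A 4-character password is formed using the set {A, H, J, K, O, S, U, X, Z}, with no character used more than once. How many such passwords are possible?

3024

This is a permutation of 4 out of 9: P(9,4) = 9!/5!.
That product is 9 × 8 × 7 × 6 = 3024.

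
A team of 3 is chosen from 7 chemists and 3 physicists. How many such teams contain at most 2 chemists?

85

Split by how many chemists are chosen (0 through 2).
Sum: C(7,0)·C(3,3) + C(7,1)·C(3,2) + C(7,2)·C(3,1) = 1 + 21 + 63 = 85.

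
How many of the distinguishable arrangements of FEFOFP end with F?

60

With the last slot taken by F, it remains to arrange the other 5 letters (EFOFP).
Those 5 letters have F appearing twice, giving (5)!/(2!) = 60.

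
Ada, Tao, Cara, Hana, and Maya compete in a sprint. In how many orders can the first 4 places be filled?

This is an ordered selection of 4 from 5: P(5,4).
That gives 5 × 4 × 3 × 2 = 120.

120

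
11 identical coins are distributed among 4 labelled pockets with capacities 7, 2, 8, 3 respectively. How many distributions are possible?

85

Ignoring the caps, the number of non-negative solutions to x_1+…+x_4 = 11 is C(14,3) = 364.
Subtract solutions that violate a single cap (substitute x_i' = x_i − (cap_i+1)): x_1 ≥ 8 gives C(6,3) = 20; x_2 ≥ 3 gives C(11,3) = 165; x_3 ≥ 9 gives C(5,3) = 10; x_4 ≥ 4 gives C(10,3) = 120. Together 315.
Add back pairs where two caps are both exceeded: 1 + 0 + 0 + 0 + 35 + 0 = 36.
By inclusion–exclusion the count is 364 − 315 + 36 = 85.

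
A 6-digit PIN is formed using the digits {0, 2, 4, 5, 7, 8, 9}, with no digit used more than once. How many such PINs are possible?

This is a permutation of 6 out of 7: P(7,6) = 7!/1!.
That product is 7 × 6 × 5 × 4 × 3 × 2 = 5040.

5040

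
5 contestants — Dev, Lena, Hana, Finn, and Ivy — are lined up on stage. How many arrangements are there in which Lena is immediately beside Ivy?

Treat {Lena, Ivy} as a single unit. There are 4 units to order, and the pair itself can be ordered 2 ways.
So the count is 2·(4)! = 48.

48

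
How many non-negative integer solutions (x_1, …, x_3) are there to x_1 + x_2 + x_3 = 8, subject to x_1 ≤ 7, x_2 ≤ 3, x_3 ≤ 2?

By stars and bars, unrestricted non-negative solutions to x_1+…+x_3 = 8 number C(8+2,2) = 45.
Subtract solutions that violate a single cap (substitute x_i' = x_i − (cap_i+1)): x_1 ≥ 8 gives C(2,2) = 1; x_2 ≥ 4 gives C(6,2) = 15; x_3 ≥ 3 gives C(7,2) = 21. Together 37.
Add back pairs where two caps are both exceeded: 0 + 0 + 3 = 3.
By inclusion–exclusion the count is 45 − 37 + 3 = 11.

11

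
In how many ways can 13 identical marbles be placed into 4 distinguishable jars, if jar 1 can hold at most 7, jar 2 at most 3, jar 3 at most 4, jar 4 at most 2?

19

Without the upper bounds there are C(16,3) = 560 ways to split 13 among 4 jars.
Subtract solutions that violate a single cap (substitute x_i' = x_i − (cap_i+1)): x_1 ≥ 8 gives C(8,3) = 56; x_2 ≥ 4 gives C(12,3) = 220; x_3 ≥ 5 gives C(11,3) = 165; x_4 ≥ 3 gives C(13,3) = 286. Together 727.
Add back pairs where two caps are both exceeded: 4 + 1 + 10 + 35 + 84 + 56 = 190.
Subtract triples: 0 + 0 + 0 + 4 = 4.
By inclusion–exclusion the count is 560 − 727 + 190 − 4 = 19.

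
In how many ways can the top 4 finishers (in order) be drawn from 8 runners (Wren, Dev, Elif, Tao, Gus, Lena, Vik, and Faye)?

This is an ordered selection of 4 from 8: P(8,4).
That gives 8 × 7 × 6 × 5 = 1680.

1680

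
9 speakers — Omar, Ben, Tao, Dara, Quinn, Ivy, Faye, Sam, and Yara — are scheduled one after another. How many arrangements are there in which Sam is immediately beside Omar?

80640

Glue Sam and Omar into one block (2 internal orders), leaving 8 units to arrange in a row.
That gives 2 × 8! = 2 × 40320 = 80640.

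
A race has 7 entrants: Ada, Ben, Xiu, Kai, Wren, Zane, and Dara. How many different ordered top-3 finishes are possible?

210

This is an ordered selection of 3 from 7: P(7,3).
That gives 7 × 6 × 5 = 210.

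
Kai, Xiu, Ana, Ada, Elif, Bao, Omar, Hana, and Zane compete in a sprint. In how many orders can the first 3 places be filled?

There are 9 choices for 1st place, 8 for 2nd, and 7 for 3rd.
That gives 9 × 8 × 7 = 504.

504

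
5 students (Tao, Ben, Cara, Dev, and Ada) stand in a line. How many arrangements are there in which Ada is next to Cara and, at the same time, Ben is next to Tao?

Treat {Ada,Cara} as one block (2 orders) and {Ben,Tao} as another (2 orders).
That leaves 3 units to arrange: 2 × 2 × 3! = 4 × 6 = 24.

24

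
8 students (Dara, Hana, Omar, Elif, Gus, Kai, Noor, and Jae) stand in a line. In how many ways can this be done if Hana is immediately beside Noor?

10080

Treat {Hana, Noor} as a single unit. There are 7 units to order, and the pair itself can be ordered 2 ways.
So the count is 2·(7)! = 10080.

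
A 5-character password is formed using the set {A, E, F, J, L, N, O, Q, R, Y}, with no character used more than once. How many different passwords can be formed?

30240

With no repetition, fill the 5 characters in order: 10 choices, then 9, down to 6.
10 × 9 × 8 × 7 × 6 = 30240.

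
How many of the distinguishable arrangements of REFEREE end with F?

15

With the last slot taken by F, it remains to arrange the other 6 letters (REEREE).
Those 6 letters have E appearing 4 times and R appearing twice, giving (6)!/(4!·2!) = 15.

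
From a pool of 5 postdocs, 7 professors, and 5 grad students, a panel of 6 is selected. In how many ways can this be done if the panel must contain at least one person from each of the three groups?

10325

Total 6-person selections from all 17: C(17,6) = 12376.
Selections missing a whole group: no postdocs → C(12,6) = 924; no professors → C(10,6) = 210; no grad students → C(12,6) = 924.
Add back selections omitting two groups (i.e. drawn from a single group): C(5,6) + C(7,6) + C(5,6) = 7.
By inclusion–exclusion: 12376 − 2058 + 7 = 10325.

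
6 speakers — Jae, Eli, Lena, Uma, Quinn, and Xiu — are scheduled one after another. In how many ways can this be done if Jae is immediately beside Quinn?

Glue Jae and Quinn into one block (2 internal orders), leaving 5 units to arrange in a row.
That gives 2 × 5! = 2 × 120 = 240.

240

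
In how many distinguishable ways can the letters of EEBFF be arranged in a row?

EEBFF has 5 letters with E appearing twice and F appearing twice.
Dividing 5! = 120 by 2!·2! = 4 for the repeated letters gives 30.

30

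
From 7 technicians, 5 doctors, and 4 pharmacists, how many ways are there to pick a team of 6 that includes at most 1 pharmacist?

Split by how many pharmacists are chosen (0 through 1).
Sum: C(4,0)·C(12,6) + C(4,1)·C(12,5) = 924 + 3168 = 4092.

4092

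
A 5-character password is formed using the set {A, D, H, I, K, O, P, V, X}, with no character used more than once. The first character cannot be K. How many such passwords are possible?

13440

The first character has 9−1 = 8 choices (anything except K).
The remaining 4 characters are filled from the other 8 symbols without repetition: 8 × 7 × 6 × 5 = 1680.
Total: 8 × 1680 = 13440.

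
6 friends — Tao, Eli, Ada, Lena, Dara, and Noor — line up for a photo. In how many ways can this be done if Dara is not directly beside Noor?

480

Of the 6! = 720 arrangements, those with Dara and Noor adjacent number 2 × 5! = 240 (treat the pair as a block with 2 internal orders).
Complementary counting: 720 − 240 = 480.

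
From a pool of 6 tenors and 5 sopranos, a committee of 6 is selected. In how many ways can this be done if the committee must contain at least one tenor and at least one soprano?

461

With no constraint there are C(11,6) = 462 possible selections.
Selections missing a whole group: no tenors → C(5,6) = 0; no sopranos → C(6,6) = 1.
Both groups omitted at once is impossible, so 462 − 1 = 461.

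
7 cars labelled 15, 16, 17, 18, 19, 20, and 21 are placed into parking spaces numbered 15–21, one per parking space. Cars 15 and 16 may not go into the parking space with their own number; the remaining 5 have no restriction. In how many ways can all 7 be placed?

3720

Let Aᵢ (for i ∈ {15, 16}) be the placements that put car i in its forbidden parking space. Any j of these fix j positions, leaving (7−j)! ways to fill the rest, and there are C(2,j) ways to pick which j.
By inclusion–exclusion, the number of valid placements is Σ_{j=0}^{2} (−1)^j C(2,j)·(7−j)!.
Computing: 5040 − 1440 + 120 = 3720.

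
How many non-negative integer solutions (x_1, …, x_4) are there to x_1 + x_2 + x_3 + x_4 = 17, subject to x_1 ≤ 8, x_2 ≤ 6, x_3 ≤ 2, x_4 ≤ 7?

64

Ignoring the caps, the number of non-negative solutions to x_1+…+x_4 = 17 is C(20,3) = 1140.
Subtract solutions that violate a single cap (substitute x_i' = x_i − (cap_i+1)): x_1 ≥ 9 gives C(11,3) = 165; x_2 ≥ 7 gives C(13,3) = 286; x_3 ≥ 3 gives C(17,3) = 680; x_4 ≥ 8 gives C(12,3) = 220. Together 1351.
Add back pairs where two caps are both exceeded: 4 + 56 + 1 + 120 + 10 + 84 = 275.
By inclusion–exclusion the count is 1140 − 1351 + 275 = 64.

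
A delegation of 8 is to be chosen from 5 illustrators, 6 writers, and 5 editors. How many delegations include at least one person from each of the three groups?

With no constraint there are C(16,8) = 12870 possible selections.
Subtract selections that omit an entire group: no illustrators → C(11,8) = 165; no writers → C(10,8) = 45; no editors → C(11,8) = 165.
Add back selections omitting two groups (i.e. drawn from a single group): C(5,8) + C(6,8) + C(5,8) = 0.
By inclusion–exclusion: 12870 − 375 + 0 = 12495.

12495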